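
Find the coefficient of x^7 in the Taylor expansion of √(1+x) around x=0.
Expand to order 7: √(1+x) = 33·x^7/2048 - 21·x^6/1024 + 7·x^5/256 - 5·x^4/128 + x^3/16 - x^2/8 + x/2 + 1 + O(x^8).
The coefficient of x^7 is 33/2048.

Final answer: 33/2048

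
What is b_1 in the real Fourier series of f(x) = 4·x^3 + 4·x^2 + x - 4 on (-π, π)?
b_1 = (1/π) ∫_{-π}^{π} f(x)·sin(1x) dx.
Evaluate the integral (use parity and integration by parts as needed): b_1 = -46 + 8·π^2.

Final answer: -46 + 8·π^2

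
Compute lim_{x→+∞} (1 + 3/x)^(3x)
As x → +∞: write (1 + 3/x)^(3x) = ((1 + 3/x)^x)^3 → (e^3)^3 = e^9.
Limit = e^(9).

Final answer: e^(9)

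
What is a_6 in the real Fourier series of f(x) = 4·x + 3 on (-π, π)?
a_6 = (1/π) ∫_{-π}^{π} f(x)·cos(6x) dx.
Evaluate the integral (use parity and integration by parts as needed): a_6 = 0.

Final answer: 0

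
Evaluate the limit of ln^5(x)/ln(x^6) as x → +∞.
This is an ∞/∞ indeterminate form as x → +∞.
Write ln(x^6) = 6·ln(x), reducing the quotient to ln^4(x)/6 → ∞.
Limit = ∞.

Final answer: ∞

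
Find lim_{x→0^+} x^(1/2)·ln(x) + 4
The product is a 0·∞ indeterminate form at x → 0⁺.
Rewrite the product as ln(x) / x^(-1/2) and apply L'Hôpital, or use the standard hierarchy x^(-1/2) ≫ |ln x| as x → 0⁺.
The indeterminate product → 0, so the limit = 4.

Final answer: 4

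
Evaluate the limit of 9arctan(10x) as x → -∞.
Evaluate the dominant behaviour as x → -∞; each term tends to a finite value or vanishes.
Limit = -9·π/2.

Final answer: -9·π/2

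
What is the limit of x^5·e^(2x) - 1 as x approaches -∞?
The product is a 0·∞ indeterminate form at x → -∞.
Rewrite the product as x^5 / e^(-2x) (an ∞/∞ form) and apply L'Hôpital, or use the standard hierarchy e^(2|x|) ≫ |x^5| as x → -∞.
The indeterminate product → 0, so the limit = -1.

Final answer: -1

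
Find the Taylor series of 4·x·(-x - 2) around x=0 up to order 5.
-4·x^2 - 8·x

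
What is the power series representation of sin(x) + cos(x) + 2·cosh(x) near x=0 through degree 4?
x^4/8 - x^3/6 + x^2/2 + x + 3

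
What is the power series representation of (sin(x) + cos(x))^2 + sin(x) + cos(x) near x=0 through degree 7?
-43·x^7/1680 - x^6/720 + 11·x^5/40 + x^4/24 - 3·x^3/2 - x^2/2 + 3·x + 2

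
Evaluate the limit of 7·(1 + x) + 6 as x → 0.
Direct substitution at x = 0 gives 13.

Final answer: 13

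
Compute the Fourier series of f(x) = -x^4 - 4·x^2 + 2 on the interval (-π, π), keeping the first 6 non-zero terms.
(-32 + 8·π^2)·cos(x) + (-2·π^2 - 1)·cos(2·x) + (32/27 + 8·π^2/9)·cos(3·x) + (-π^2/2 - 13/16)·cos(4·x) + (352/625 + 8·π^2/25)·cos(5·x) - π^4/5 - 4·π^2/3 + 2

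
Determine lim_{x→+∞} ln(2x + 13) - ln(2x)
This is an ∞ − ∞ indeterminate form.
Combine the logarithms: ln(2x+13) − ln(2x) = ln((2x+13)/(2x)) = ln(1 + 13/(2x)) → ln(1) = 0.
Limit = 0.

Final answer: 0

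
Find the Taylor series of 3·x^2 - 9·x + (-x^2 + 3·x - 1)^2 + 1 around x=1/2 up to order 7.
-43/16 - 5·(x - 1/2) + 13·(x - 1/2)^2/2 - 4·(x - 1/2)^3 + (x - 1/2)^4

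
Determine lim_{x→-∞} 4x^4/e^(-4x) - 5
The quotient is an ∞/∞ indeterminate form as x → -∞.
Compare growth rates of the dominant terms (exponentials ≫ polynomials ≫ logarithms), or apply L'Hôpital's rule; the quotient → 0.
Adding the constant: 0 - 5 = -5. Limit = -5.

Final answer: -5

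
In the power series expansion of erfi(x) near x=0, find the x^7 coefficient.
Expand to order 7: erfi(x) = x^7/(21·√(π)) + x^5/(5·√(π)) + 2·x^3/(3·√(π)) + 2·x/√(π) + O(x^8).
The coefficient of x^7 is 1/(21·√(π)).

Final answer: 1/(21·√(π))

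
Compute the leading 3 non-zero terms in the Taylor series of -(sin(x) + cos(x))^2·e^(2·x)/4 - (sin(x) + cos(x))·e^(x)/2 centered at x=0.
-2·x^2 - 2·x - 3/4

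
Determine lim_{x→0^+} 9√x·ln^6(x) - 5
The product is a 0·∞ indeterminate form at x → 0⁺.
Rewrite the product as 9·ln^6(x) / x^(-1/2) and apply L'Hôpital, or use the standard hierarchy x^(-1/2) ≫ |ln x|^6 as x → 0⁺.
The indeterminate product → 0, so the limit = -5.

Final answer: -5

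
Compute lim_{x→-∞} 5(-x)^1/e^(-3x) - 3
The quotient is an ∞/∞ indeterminate form as x → -∞.
Compare growth rates of the dominant terms (exponentials ≫ polynomials ≫ logarithms), or apply L'Hôpital's rule; the quotient → 0.
Adding the constant: 0 - 3 = -3. Limit = -3.

Final answer: -3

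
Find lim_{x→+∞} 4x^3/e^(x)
This is an ∞/∞ indeterminate form as x → +∞.
The exponential denominator e^(x) dominates the polynomial numerator (e^x ≫ x^3 as x → ∞), so the quotient → 0.
Limit = 0.

Final answer: 0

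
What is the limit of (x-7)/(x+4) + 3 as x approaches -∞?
Evaluate the dominant behaviour as x → -∞; each term tends to a finite value or vanishes.
Limit = 4.

Final answer: 4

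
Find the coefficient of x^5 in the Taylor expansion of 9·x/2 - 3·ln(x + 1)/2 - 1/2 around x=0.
Expand to order 5: 9·x/2 - 3·ln(x + 1)/2 - 1/2 = -3·x^5/10 + 3·x^4/8 - x^3/2 + 3·x^2/4 + 3·x - 1/2 + O(x^6).
The coefficient of x^5 is -3/10.

Final answer: -3/10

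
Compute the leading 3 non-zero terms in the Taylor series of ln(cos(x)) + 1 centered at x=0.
-x^4/12 - x^2/2 + 1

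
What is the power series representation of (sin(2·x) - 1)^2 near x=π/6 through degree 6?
-√(3) + 7/4 + (-2 + √(3))·(x - π/6) + (-√(3)/(7/4 - √(3)) + 6/(-1 + √(3)/2) - 7·√(3)/(-2 + √(3)) + 7/(7 - 4·√(3)))·(x - π/6)^2 + (-7·√(3)/(7/2 - 2·√(3)) + 4·√(3)/(-3 + 3·√(3)/2) - 7/(-3 + 3·√(3)/2) + 6/(7/4 - √(3)))·(x - π/6)^3 + (-5·√(3)/(21/4 - 3·√(3)) + 7·√(3)/(-6 + 3·√(3)) - 6/(-3 + 3·√(3)/2) + 35/(21 - 12·√(3)))·(x - π/6)^4 + (-6/(7/4 - √(3)) + 7/(-15 + 15·√(3)/2) - 4·√(3)/(-15 + 15·√(3)/2) + 7·√(3)/(7/2 - 2·√(3)))·(x - π/6)^5 + (-203/(315/2 - 90·√(3)) + 12/(-45 + 45·√(3)/2) - 7·√(3)/(-45 + 45·√(3)/2) + 58·√(3)/(315/4 - 45·√(3)))·(x - π/6)^6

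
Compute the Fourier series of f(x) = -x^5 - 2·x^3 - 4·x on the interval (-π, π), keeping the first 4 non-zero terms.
(-224 - 2·π^4 + 36·π^2)·sin(x) + (-3·π^2 + 17/2 + π^4)·sin(2·x) + (-2·π^4/3 - 224/81 + 4·π^2/27)·sin(3·x) + (119/64 + 3·π^2/8 + π^4/2)·sin(4·x)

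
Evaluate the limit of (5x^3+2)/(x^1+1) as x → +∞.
This is an ∞/∞ indeterminate form as x → +∞.
Divide numerator and denominator by x^3 and let the lower-order terms vanish; the numerator's degree 3 exceeds the denominator's degree 1, so the quotient diverges.
Limit = ∞.

Final answer: ∞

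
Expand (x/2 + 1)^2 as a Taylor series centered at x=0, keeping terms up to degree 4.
x^2/4 + x + 1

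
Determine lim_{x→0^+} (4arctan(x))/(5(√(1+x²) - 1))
Both numerator and denominator → 0 as x → 0^+; this is a 0/0 indeterminate form.
Expand each to leading order near x = 0: numerator ~ 4·x, denominator ~ 5·x^2/2.
The limit of the ratio is ∞.

Final answer: ∞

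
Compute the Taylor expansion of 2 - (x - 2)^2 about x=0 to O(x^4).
-x^2 + 4·x - 2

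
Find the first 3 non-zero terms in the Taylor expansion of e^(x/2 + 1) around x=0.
e·x^2/8 + e·x/2 + e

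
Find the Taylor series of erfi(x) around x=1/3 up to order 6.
erfi(1/3) + 2·e^(1/9)·(x - 1/3)/√(π) + 2·e^(1/9)·(x - 1/3)^2/(3·√(π)) + 22·e^(1/9)·(x - 1/3)^3/(27·√(π)) + 29·e^(1/9)·(x - 1/3)^4/(81·√(π)) + 71·e^(1/9)·(x - 1/3)^5/(243·√(π)) + 1399·e^(1/9)·(x - 1/3)^6/(10935·√(π))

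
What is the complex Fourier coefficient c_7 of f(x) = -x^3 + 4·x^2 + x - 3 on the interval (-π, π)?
Compute the real Fourier coefficients first: a_7 = -16/49, b_7 = 110/343 - 2·π^2/7.
Then c_7 = (a_7 − i·b_7)/2 = -8/49 - 55·i/343 + i·π^2/7.

Final answer: -8/49 - 55·i/343 + i·π^2/7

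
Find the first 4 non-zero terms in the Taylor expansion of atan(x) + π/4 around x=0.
x^5/5 - x^3/3 + x + π/4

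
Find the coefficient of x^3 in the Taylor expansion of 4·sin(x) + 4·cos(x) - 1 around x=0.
Expand to order 3: 4·sin(x) + 4·cos(x) - 1 = -2·x^3/3 - 2·x^2 + 4·x + 3 + O(x^4).
The coefficient of x^3 is -2/3.

Final answer: -2/3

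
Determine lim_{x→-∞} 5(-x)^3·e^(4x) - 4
The product is a 0·∞ indeterminate form at x → -∞.
Rewrite the product as 5(-x)^3 / e^(-4x) (an ∞/∞ form) and apply L'Hôpital, or use the standard hierarchy e^(4|x|) ≫ |(-x)^3| as x → -∞.
The indeterminate product → 0, so the limit = -4.

Final answer: -4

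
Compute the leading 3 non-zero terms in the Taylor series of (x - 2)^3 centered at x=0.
-6·x^2 + 12·x - 8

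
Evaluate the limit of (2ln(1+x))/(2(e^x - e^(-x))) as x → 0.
Both numerator and denominator → 0 as x → 0; this is a 0/0 indeterminate form.
Expand each to leading order near x = 0: numerator ~ 2·x, denominator ~ 4·x.
The limit of the ratio is 1/2.

Final answer: 1/2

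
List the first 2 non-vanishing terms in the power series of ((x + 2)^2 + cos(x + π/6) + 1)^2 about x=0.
x·(7·√(3)/2 + 35) + (√(3)/2 + 5)^2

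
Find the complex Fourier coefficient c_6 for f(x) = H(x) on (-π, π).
Compute the real Fourier coefficients first: a_6 = 0, b_6 = 0.
Then c_6 = (a_6 − i·b_6)/2 = 0.

Final answer: 0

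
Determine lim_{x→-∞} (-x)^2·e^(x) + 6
The product is a 0·∞ indeterminate form at x → -∞.
Rewrite the product as (-x)^2 / e^(-x) (an ∞/∞ form) and apply L'Hôpital, or use the standard hierarchy e^(|x|) ≫ |(-x)^2| as x → -∞.
The indeterminate product → 0, so the limit = 6.

Final answer: 6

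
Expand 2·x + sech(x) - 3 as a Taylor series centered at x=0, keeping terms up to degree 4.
5·x^4/24 - x^2/2 + 2·x - 2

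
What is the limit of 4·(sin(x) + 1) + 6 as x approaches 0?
Direct substitution at x = 0 gives 10.

Final answer: 10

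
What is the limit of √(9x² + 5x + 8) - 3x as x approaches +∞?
As x → +∞: multiply by the conjugate to get (5x+8)/(√(9x²+5x+8)+3x); the denominator ~ 6x, so the limit is 5/6.
Limit = 5/6.

Final answer: 5/6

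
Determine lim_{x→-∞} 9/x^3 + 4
Evaluate the dominant behaviour as x → -∞; each term tends to a finite value or vanishes.
Limit = 4.

Final answer: 4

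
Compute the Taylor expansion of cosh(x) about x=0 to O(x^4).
x^2/2 + 1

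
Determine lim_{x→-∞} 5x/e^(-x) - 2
The quotient is an ∞/∞ indeterminate form as x → -∞.
Compare growth rates of the dominant terms (exponentials ≫ polynomials ≫ logarithms), or apply L'Hôpital's rule; the quotient → 0.
Adding the constant: 0 - 2 = -2. Limit = -2.

Final answer: -2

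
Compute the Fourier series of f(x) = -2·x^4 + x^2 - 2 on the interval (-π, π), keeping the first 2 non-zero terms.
(-100 + 16·π^2)·cos(x) - 2·π^4/5 - 2 + π^2/3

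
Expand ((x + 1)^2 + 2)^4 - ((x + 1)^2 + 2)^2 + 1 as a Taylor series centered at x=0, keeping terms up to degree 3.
308·x^3 + 314·x^2 + 204·x + 73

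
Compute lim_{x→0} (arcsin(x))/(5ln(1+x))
Both numerator and denominator → 0 as x → 0; this is a 0/0 indeterminate form.
Expand each to leading order near x = 0: numerator ~ x, denominator ~ 5·x.
The limit of the ratio is 1/5.

Final answer: 1/5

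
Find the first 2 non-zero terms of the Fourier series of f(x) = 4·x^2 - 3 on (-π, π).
-16·cos(x) - 3 + 4·π^2/3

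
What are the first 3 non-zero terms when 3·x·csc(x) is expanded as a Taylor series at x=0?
7·x^4/120 + x^2/2 + 3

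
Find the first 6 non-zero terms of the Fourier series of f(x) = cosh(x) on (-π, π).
-cos(x)·sinh(π)/π + 2·cos(2·x)·sinh(π)/(5·π) - cos(3·x)·sinh(π)/(5·π) + 2·cos(4·x)·sinh(π)/(17·π) - cos(5·x)·sinh(π)/(13·π) + sinh(π)/π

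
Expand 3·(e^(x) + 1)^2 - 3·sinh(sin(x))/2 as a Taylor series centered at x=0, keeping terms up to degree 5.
19·x^5/20 + 9·x^4/4 + 5·x^3 + 9·x^2 + 21·x/2 + 12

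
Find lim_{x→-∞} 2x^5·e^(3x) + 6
The product is a 0·∞ indeterminate form at x → -∞.
Rewrite the product as 2x^5 / e^(-3x) (an ∞/∞ form) and apply L'Hôpital, or use the standard hierarchy e^(3|x|) ≫ |x^5| as x → -∞.
The indeterminate product → 0, so the limit = 6.

Final answer: 6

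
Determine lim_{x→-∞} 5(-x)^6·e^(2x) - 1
The product is a 0·∞ indeterminate form at x → -∞.
Rewrite the product as 5(-x)^6 / e^(-2x) (an ∞/∞ form) and apply L'Hôpital, or use the standard hierarchy e^(2|x|) ≫ |(-x)^6| as x → -∞.
The indeterminate product → 0, so the limit = -1.

Final answer: -1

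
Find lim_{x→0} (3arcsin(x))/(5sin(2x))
Both numerator and denominator → 0 as x → 0; this is a 0/0 indeterminate form.
Expand each to leading order near x = 0: numerator ~ 3·x, denominator ~ 10·x.
The limit of the ratio is 3/10.

Final answer: 3/10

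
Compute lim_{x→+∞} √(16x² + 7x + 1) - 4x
As x → +∞: multiply by the conjugate to get (7x+1)/(√(16x²+7x+1)+4x); the denominator ~ 8x, so the limit is 7/8.
Limit = 7/8.

Final answer: 7/8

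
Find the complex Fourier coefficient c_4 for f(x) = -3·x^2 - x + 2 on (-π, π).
Compute the real Fourier coefficients first: a_4 = -3/4, b_4 = 1/2.
Then c_4 = (a_4 − i·b_4)/2 = -3/8 - i/4.

Final answer: -3/8 - i/4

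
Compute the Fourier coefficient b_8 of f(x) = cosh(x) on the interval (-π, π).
b_8 = (1/π) ∫_{-π}^{π} f(x)·sin(8x) dx.
Evaluate the integral (use parity and integration by parts as needed): b_8 = 0.

Final answer: 0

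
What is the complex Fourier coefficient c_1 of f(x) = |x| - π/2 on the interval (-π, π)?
Compute the real Fourier coefficients first: a_1 = -4/π, b_1 = 0.
Then c_1 = (a_1 − i·b_1)/2 = -2/π.

Final answer: -2/π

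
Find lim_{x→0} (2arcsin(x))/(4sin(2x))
Both numerator and denominator → 0 as x → 0; this is a 0/0 indeterminate form.
Expand each to leading order near x = 0: numerator ~ 2·x, denominator ~ 8·x.
The limit of the ratio is 1/4.

Final answer: 1/4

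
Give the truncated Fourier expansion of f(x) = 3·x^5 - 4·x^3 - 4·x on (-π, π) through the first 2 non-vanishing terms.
(-128·π^2 + 6·π^4 + 760)·sin(x) + (-3·π^4 - 49/2 + 19·π^2)·sin(2·x)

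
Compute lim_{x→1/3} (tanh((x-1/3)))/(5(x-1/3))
Both numerator and denominator → 0 as x → 1/3; this is a 0/0 indeterminate form.
Expand each to leading order near x = 1/3: numerator ~ (x - 1/3), denominator ~ 5·(x - 1/3).
The limit of the ratio is 1/5.

Final answer: 1/5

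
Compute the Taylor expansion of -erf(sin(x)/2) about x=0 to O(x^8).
199·x^7/(13440·√(π)) - 9·x^5/(160·√(π)) + x^3/(4·√(π)) - x/√(π)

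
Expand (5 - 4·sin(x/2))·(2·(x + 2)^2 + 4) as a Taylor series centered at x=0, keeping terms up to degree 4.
2·x^4/3 - 3·x^3 - 6·x^2 + 16·x + 60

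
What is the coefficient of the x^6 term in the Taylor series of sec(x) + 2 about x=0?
Expand to order 6: sec(x) + 2 = 61·x^6/720 + 5·x^4/24 + x^2/2 + 3 + O(x^7).
The coefficient of x^6 is 61/720.

Final answer: 61/720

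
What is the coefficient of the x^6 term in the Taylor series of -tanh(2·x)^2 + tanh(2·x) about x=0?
Expand to order 6: -tanh(2·x)^2 + tanh(2·x) = -1088·x^6/45 + 64·x^5/15 + 32·x^4/3 - 8·x^3/3 - 4·x^2 + 2·x + O(x^7).
The coefficient of x^6 is -1088/45.

Final answer: -1088/45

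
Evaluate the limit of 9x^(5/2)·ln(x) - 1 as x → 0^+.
The product is a 0·∞ indeterminate form at x → 0⁺.
Rewrite the product as 9·ln(x) / x^(-5/2) and apply L'Hôpital, or use the standard hierarchy x^(-5/2) ≫ |ln x| as x → 0⁺.
The indeterminate product → 0, so the limit = -1.

Final answer: -1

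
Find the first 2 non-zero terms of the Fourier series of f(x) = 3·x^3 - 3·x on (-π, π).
(-42 + 6·π^2)·sin(x) + (15/2 - 3·π^2)·sin(2·x)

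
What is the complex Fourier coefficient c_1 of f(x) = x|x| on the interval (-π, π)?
Compute the real Fourier coefficients first: a_1 = 0, b_1 = (-8 + 2·π^2)/π.
Then c_1 = (a_1 − i·b_1)/2 = -i·π + 4·i/π.

Final answer: -i·π + 4·i/π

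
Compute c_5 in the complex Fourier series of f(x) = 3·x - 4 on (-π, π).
Compute the real Fourier coefficients first: a_5 = 0, b_5 = 6/5.
Then c_5 = (a_5 − i·b_5)/2 = -3·i/5.

Final answer: -3·i/5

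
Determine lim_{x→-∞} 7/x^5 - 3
Evaluate the dominant behaviour as x → -∞; each term tends to a finite value or vanishes.
Limit = -3.

Final answer: -3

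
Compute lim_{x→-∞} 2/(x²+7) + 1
Evaluate the dominant behaviour as x → -∞; each term tends to a finite value or vanishes.
Limit = 1.

Final answer: 1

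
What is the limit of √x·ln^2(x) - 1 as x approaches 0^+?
The product is a 0·∞ indeterminate form at x → 0⁺.
Rewrite the product as ln^2(x) / x^(-1/2) and apply L'Hôpital, or use the standard hierarchy x^(-1/2) ≫ |ln x|^2 as x → 0⁺.
The indeterminate product → 0, so the limit = -1.

Final answer: -1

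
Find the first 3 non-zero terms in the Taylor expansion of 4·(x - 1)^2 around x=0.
4·x^2 - 8·x + 4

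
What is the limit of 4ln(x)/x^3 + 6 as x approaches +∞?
The quotient is an ∞/∞ indeterminate form as x → +∞.
The polynomial denominator x^3 dominates the logarithmic numerator (any positive power of x ≫ ln(x) as x → ∞), so the quotient → 0.
Adding the constant: 0 + 6 = 6. Limit = 6.

Final answer: 6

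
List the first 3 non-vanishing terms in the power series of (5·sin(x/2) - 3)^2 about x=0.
25·x^2/4 - 15·x + 9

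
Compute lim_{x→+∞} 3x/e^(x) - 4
The quotient is an ∞/∞ indeterminate form as x → +∞.
The exponential denominator e^(x) dominates the polynomial numerator (e^x ≫ x as x → ∞), so the quotient → 0.
Adding the constant: 0 - 4 = -4. Limit = -4.

Final answer: -4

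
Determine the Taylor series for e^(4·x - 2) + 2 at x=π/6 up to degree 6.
(e^(2·π/3) + 2·e^(2))·e^(-2) + 4·e^(-2)·e^(2·π/3)·(x - π/6) + 8·e^(-2)·e^(2·π/3)·(x - π/6)^2 + 32·e^(-2)·e^(2·π/3)·(x - π/6)^3/3 + 32·e^(-2)·e^(2·π/3)·(x - π/6)^4/3 + 128·e^(-2)·e^(2·π/3)·(x - π/6)^5/15 + 256·e^(-2)·e^(2·π/3)·(x - π/6)^6/45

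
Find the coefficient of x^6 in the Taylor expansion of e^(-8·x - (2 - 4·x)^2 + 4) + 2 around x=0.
Expand to order 6: e^(-8·x - (2 - 4·x)^2 + 4) + 2 = 47104·x^6/45 - 1024·x^5/15 - 640·x^4/3 - 128·x^3/3 + 16·x^2 + 8·x + 3 + O(x^7).
The coefficient of x^6 is 47104/45.

Final answer: 47104/45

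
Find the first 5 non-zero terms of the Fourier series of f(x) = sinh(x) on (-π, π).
sin(x)·sinh(π)/π - 4·sin(2·x)·sinh(π)/(5·π) + 3·sin(3·x)·sinh(π)/(5·π) - 8·sin(4·x)·sinh(π)/(17·π) + 5·sin(5·x)·sinh(π)/(13·π)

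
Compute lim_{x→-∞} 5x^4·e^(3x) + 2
The product is a 0·∞ indeterminate form at x → -∞.
Rewrite the product as 5x^4 / e^(-3x) (an ∞/∞ form) and apply L'Hôpital, or use the standard hierarchy e^(3|x|) ≫ |x^4| as x → -∞.
The indeterminate product → 0, so the limit = 2.

Final answer: 2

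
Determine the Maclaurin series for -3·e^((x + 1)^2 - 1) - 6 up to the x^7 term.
-407·x^7/105 - 173·x^6/30 - 39·x^5/5 - 19·x^4/2 - 10·x^3 - 9·x^2 - 6·x - 9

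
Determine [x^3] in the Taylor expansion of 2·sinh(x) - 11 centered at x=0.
Expand to order 3: 2·sinh(x) - 11 = x^3/3 + 2·x - 11 + O(x^4).
The coefficient of x^3 is 1/3.

Final answer: 1/3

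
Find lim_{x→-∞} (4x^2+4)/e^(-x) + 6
The quotient is an ∞/∞ indeterminate form as x → -∞.
Compare growth rates of the dominant terms (exponentials ≫ polynomials ≫ logarithms), or apply L'Hôpital's rule; the quotient → 0.
Adding the constant: 0 + 6 = 6. Limit = 6.

Final answer: 6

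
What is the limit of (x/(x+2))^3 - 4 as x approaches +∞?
As x → +∞: x/(x+2) = 1/(1 + 2/x) → 1, and the 3rd power of a limit-1 base also → 1; with the additive constant, 1 - 4 = -3.
Limit = -3.

Final answer: -3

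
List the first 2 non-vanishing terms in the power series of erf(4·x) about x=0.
-128·x^3/(3·√(π)) + 8·x/√(π)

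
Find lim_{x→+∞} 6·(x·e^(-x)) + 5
Evaluate the dominant behaviour as x → +∞; each term tends to a finite value or vanishes.
Limit = 5.

Final answer: 5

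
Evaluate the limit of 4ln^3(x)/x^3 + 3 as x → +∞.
The quotient is an ∞/∞ indeterminate form as x → +∞.
The polynomial denominator x^3 dominates the logarithmic numerator (any positive power of x ≫ ln^3(x) as x → ∞), so the quotient → 0.
Adding the constant: 0 + 3 = 3. Limit = 3.

Final answer: 3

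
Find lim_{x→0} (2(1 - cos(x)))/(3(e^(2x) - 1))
Both numerator and denominator → 0 as x → 0; this is a 0/0 indeterminate form.
Expand each to leading order near x = 0: numerator ~ x^2, denominator ~ 6·x.
The limit of the ratio is 0.

Final answer: 0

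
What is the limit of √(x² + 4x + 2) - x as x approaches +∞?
This is an ∞ − ∞ indeterminate form.
Multiply and divide by the conjugate √(x²+4x + 2) + x; the x² terms cancel, leaving (4x + 2)/(√(x²+4x + 2)+x) → 4/2 = 2.
Limit = 2.

Final answer: 2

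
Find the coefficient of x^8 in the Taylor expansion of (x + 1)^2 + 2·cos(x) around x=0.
Expand to order 8: (x + 1)^2 + 2·cos(x) = x^8/20160 - x^6/360 + x^4/12 + 2·x + 3 + O(x^9).
The coefficient of x^8 is 1/20160.

Final answer: 1/20160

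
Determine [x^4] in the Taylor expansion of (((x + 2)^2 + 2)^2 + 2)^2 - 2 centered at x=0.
Expand to order 4: (((x + 2)^2 + 2)^2 + 2)^2 - 2 = 1628·x^4 + 3296·x^3 + 4432·x^2 + 3648·x + 1442 + O(x^5).
The coefficient of x^4 is 1628.

Final answer: 1628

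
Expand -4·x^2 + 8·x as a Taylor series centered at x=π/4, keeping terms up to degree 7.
-π^2/4 + 2·π + (8 - 2·π)·(x - π/4) - 4·(x - π/4)^2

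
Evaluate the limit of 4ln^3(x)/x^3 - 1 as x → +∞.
The quotient is an ∞/∞ indeterminate form as x → +∞.
The polynomial denominator x^3 dominates the logarithmic numerator (any positive power of x ≫ ln^3(x) as x → ∞), so the quotient → 0.
Adding the constant: 0 - 1 = -1. Limit = -1.

Final answer: -1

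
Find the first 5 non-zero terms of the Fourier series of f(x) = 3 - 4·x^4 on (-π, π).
(-192 + 32·π^2)·cos(x) + (12 - 8·π^2)·cos(2·x) + (-64/27 + 32·π^2/9)·cos(3·x) + (3/4 - 2·π^2)·cos(4·x) - 4·π^4/5 + 3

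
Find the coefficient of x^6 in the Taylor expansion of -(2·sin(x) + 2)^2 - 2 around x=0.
Expand to order 6: -(2·sin(x) + 2)^2 - 2 = -8·x^6/45 - x^5/15 + 4·x^4/3 + 4·x^3/3 - 4·x^2 - 8·x - 6 + O(x^7).
The coefficient of x^6 is -8/45.

Final answer: -8/45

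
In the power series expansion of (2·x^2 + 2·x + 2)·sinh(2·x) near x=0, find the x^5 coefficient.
Expand to order 5: (2·x^2 + 2·x + 2)·sinh(2·x) = 16·x^5/5 + 8·x^4/3 + 20·x^3/3 + 4·x^2 + 4·x + O(x^6).
The coefficient of x^5 is 16/5.

Final answer: 16/5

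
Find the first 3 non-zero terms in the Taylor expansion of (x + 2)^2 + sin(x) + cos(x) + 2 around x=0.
x^2/2 + 5·x + 7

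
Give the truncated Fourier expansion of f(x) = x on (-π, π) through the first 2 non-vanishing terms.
2·sin(x) - sin(2·x)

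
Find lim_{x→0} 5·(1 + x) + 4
Direct substitution at x = 0 gives 9.

Final answer: 9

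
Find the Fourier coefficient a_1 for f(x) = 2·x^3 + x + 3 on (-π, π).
a_1 = (1/π) ∫_{-π}^{π} f(x)·cos(1x) dx.
Evaluate the integral (use parity and integration by parts as needed): a_1 = 0.

Final answer: 0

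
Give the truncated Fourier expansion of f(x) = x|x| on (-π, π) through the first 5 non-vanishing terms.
(-8 + 2·π^2)·sin(x)/π - π·sin(2·x) + (-8 + 18·π^2)·sin(3·x)/(27·π) - π·sin(4·x)/2 + (-8 + 50·π^2)·sin(5·x)/(125·π)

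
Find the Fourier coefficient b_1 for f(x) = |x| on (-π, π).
b_1 = (1/π) ∫_{-π}^{π} f(x)·sin(1x) dx.
Evaluate the integral (use parity and integration by parts as needed): b_1 = 0.

Final answer: 0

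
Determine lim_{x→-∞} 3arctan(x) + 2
Evaluate the dominant behaviour as x → -∞; each term tends to a finite value or vanishes.
Limit = 2 - 3·π/2.

Final answer: 2 - 3·π/2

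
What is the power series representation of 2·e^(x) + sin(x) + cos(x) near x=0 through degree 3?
x^3/6 + x^2/2 + 3·x + 3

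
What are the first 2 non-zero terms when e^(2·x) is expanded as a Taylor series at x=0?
2·x + 1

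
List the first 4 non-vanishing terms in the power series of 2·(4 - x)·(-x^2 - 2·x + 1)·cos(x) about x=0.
11·x^3 - 8·x^2 - 18·x + 8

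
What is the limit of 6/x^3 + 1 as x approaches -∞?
Evaluate the dominant behaviour as x → -∞; each term tends to a finite value or vanishes.
Limit = 1.

Final answer: 1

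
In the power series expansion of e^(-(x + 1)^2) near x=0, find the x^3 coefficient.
Expand to order 3: e^(-(x + 1)^2) = 2·x^3·e^(-1)/3 + x^2·e^(-1) - 2·x·e^(-1) + e^(-1) + O(x^4).
The coefficient of x^3 is 2·e^(-1)/3.

Final answer: 2·e^(-1)/3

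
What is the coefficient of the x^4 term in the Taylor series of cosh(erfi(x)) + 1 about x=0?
Expand to order 4: cosh(erfi(x)) + 1 = x^4·(2/(3·π^2) + 4/(3·π)) + 2·x^2/π + 2 + O(x^5).
The coefficient of x^4 is 2/(3·π^2) + 4/(3·π).

Final answer: 2/(3·π^2) + 4/(3·π)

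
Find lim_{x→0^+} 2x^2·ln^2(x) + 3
The product is a 0·∞ indeterminate form at x → 0⁺.
Rewrite the product as 2·ln^2(x) / x^(-2) and apply L'Hôpital, or use the standard hierarchy x^(-2) ≫ |ln x|^2 as x → 0⁺.
The indeterminate product → 0, so the limit = 3.

Final answer: 3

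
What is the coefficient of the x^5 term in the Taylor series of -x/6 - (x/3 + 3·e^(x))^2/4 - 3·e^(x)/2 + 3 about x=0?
Expand to order 5: -x/6 - (x/3 + 3·e^(x))^2/4 - 3·e^(x)/2 + 3 = -19·x^5/30 - 79·x^4/48 - 7·x^3/2 - 52·x^2/9 - 20·x/3 - 3/4 + O(x^6).
The coefficient of x^5 is -19/30.

Final answer: -19/30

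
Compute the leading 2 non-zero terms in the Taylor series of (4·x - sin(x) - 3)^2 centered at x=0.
9 - 18·x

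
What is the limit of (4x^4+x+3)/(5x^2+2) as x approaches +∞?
This is an ∞/∞ indeterminate form as x → +∞.
Divide numerator and denominator by x^4 and let the lower-order terms vanish; the numerator's degree 4 exceeds the denominator's degree 2, so the quotient diverges.
Limit = ∞.

Final answer: ∞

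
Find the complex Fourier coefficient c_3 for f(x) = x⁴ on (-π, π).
Compute the real Fourier coefficients first: a_3 = 16/27 - 8·π^2/9, b_3 = 0.
Then c_3 = (a_3 − i·b_3)/2 = 8/27 - 4·π^2/9.

Final answer: 8/27 - 4·π^2/9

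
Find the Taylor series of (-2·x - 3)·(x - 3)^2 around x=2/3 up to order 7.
-637/27 + 28·(x - 2/3)/3 + 5·(x - 2/3)^2 - 2·(x - 2/3)^3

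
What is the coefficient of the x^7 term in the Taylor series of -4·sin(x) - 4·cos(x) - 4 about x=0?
Expand to order 7: -4·sin(x) - 4·cos(x) - 4 = x^7/1260 + x^6/180 - x^5/30 - x^4/6 + 2·x^3/3 + 2·x^2 - 4·x - 8 + O(x^8).
The coefficient of x^7 is 1/1260.

Final answer: 1/1260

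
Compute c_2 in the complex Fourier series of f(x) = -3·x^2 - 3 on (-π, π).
Compute the real Fourier coefficients first: a_2 = -3, b_2 = 0.
Then c_2 = (a_2 − i·b_2)/2 = -3/2.

Final answer: -3/2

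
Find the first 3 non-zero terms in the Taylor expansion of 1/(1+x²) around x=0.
x^4 - x^2 + 1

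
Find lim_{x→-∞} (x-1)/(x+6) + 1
Evaluate the dominant behaviour as x → -∞; each term tends to a finite value or vanishes.
Limit = 2.

Final answer: 2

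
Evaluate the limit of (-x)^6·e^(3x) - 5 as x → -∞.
The product is a 0·∞ indeterminate form at x → -∞.
Rewrite the product as (-x)^6 / e^(-3x) (an ∞/∞ form) and apply L'Hôpital, or use the standard hierarchy e^(3|x|) ≫ |(-x)^6| as x → -∞.
The indeterminate product → 0, so the limit = -5.

Final answer: -5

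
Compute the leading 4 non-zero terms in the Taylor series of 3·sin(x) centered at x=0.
-x^7/1680 + x^5/40 - x^3/2 + 3·x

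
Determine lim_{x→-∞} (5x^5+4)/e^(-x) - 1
The quotient is an ∞/∞ indeterminate form as x → -∞.
Compare growth rates of the dominant terms (exponentials ≫ polynomials ≫ logarithms), or apply L'Hôpital's rule; the quotient → 0.
Adding the constant: 0 - 1 = -1. Limit = -1.

Final answer: -1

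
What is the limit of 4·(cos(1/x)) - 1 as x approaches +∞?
Evaluate the dominant behaviour as x → +∞; each term tends to a finite value or vanishes.
Limit = 3.

Final answer: 3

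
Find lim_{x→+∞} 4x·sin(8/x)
As x → +∞: let u = 8/x → 0⁺; then 4·x·sin(8/x) = 4·8·sin(u)/u → 4·8·1 = 32.
Limit = 32.

Final answer: 32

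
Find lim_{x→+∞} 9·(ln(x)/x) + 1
Evaluate the dominant behaviour as x → +∞; each term tends to a finite value or vanishes.
Limit = 1.

Final answer: 1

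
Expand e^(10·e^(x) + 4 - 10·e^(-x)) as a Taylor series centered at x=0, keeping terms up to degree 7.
69636401·x^7·e^(4)/252 + 840080·x^6·e^(4)/9 + 54667·x^5·e^(4)/2 + 20200·x^4·e^(4)/3 + 4010·x^3·e^(4)/3 + 200·x^2·e^(4) + 20·x·e^(4) + e^(4)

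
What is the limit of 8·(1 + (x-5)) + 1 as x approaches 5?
Direct substitution at x = 5 gives 9.

Final answer: 9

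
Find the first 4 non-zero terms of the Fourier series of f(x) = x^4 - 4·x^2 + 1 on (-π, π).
(64 - 8·π^2)·cos(x) + (-7 + 2·π^2)·cos(2·x) + (64/27 - 8·π^2/9)·cos(3·x) - 4·π^2/3 + 1 + π^4/5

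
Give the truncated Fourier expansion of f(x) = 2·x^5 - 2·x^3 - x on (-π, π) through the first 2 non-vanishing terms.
(-84·π^2 + 4·π^4 + 502)·sin(x) + (-2·π^4 - 17 + 12·π^2)·sin(2·x)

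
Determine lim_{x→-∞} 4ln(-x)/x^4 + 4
The quotient is an ∞/∞ indeterminate form as x → -∞.
Compare growth rates of the dominant terms (exponentials ≫ polynomials ≫ logarithms), or apply L'Hôpital's rule; the quotient → 0.
Adding the constant: 0 + 4 = 4. Limit = 4.

Final answer: 4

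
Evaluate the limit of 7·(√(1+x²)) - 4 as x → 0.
Direct substitution at x = 0 gives 3.

Final answer: 3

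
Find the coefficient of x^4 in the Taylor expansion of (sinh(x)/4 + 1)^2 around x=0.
Expand to order 4: (sinh(x)/4 + 1)^2 = x^4/48 + x^3/12 + x^2/16 + x/2 + 1 + O(x^5).
The coefficient of x^4 is 1/48.

Final answer: 1/48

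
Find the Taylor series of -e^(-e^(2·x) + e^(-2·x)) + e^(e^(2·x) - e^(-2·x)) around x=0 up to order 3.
80·x^3/3 + 8·x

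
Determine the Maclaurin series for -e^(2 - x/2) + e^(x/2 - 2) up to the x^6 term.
x^6·(-e^(2)/46080 + e^(-2)/46080) + x^5·(e^(-2)/3840 + e^(2)/3840) + x^4·(-e^(2)/384 + e^(-2)/384) + x^3·(e^(-2)/48 + e^(2)/48) + x^2·(-e^(2)/8 + e^(-2)/8) + x·(e^(-2)/2 + e^(2)/2) - e^(2) + e^(-2)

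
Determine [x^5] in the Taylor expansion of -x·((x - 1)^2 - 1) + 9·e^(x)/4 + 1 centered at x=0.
Expand to order 5: -x·((x - 1)^2 - 1) + 9·e^(x)/4 + 1 = 3·x^5/160 + 3·x^4/32 - 5·x^3/8 + 25·x^2/8 + 9·x/4 + 13/4 + O(x^6).
The coefficient of x^5 is 3/160.

Final answer: 3/160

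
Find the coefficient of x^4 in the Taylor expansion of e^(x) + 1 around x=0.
Expand to order 4: e^(x) + 1 = x^4/24 + x^3/6 + x^2/2 + x + 2 + O(x^5).
The coefficient of x^4 is 1/24.

Final answer: 1/24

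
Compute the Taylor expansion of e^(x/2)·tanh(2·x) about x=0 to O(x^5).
-31·x^4/24 - 29·x^3/12 + x^2 + 2·x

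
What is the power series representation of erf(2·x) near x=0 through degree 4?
-16·x^3/(3·√(π)) + 4·x/√(π)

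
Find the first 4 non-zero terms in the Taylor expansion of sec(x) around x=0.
61·x^6/720 + 5·x^4/24 + x^2/2 + 1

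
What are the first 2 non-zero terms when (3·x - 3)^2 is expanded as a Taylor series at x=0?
9 - 18·x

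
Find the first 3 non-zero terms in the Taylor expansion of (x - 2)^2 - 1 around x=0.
x^2 - 4·x + 3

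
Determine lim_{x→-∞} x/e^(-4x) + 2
The quotient is an ∞/∞ indeterminate form as x → -∞.
Compare growth rates of the dominant terms (exponentials ≫ polynomials ≫ logarithms), or apply L'Hôpital's rule; the quotient → 0.
Adding the constant: 0 + 2 = 2. Limit = 2.

Final answer: 2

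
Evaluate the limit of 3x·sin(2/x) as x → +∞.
As x → +∞: let u = 2/x → 0⁺; then 3·x·sin(2/x) = 3·2·sin(u)/u → 3·2·1 = 6.
Limit = 6.

Final answer: 6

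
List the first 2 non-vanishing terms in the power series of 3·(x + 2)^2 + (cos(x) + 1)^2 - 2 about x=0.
12·x + 14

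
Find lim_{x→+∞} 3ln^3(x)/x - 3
The quotient is an ∞/∞ indeterminate form as x → +∞.
The polynomial denominator x dominates the logarithmic numerator (any positive power of x ≫ ln^3(x) as x → ∞), so the quotient → 0.
Adding the constant: 0 - 3 = -3. Limit = -3.

Final answer: -3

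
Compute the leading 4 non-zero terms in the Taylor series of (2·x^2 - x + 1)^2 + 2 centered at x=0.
-4·x^3 + 5·x^2 - 2·x + 3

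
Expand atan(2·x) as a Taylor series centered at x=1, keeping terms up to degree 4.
atan(2) + 2·(x - 1)/5 - 8·(x - 1)^2/25 + 88·(x - 1)^3/375 - 96·(x - 1)^4/625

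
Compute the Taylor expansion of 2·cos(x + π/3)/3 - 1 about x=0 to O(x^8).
√(3)·x^7/15120 - x^6/2160 - √(3)·x^5/360 + x^4/72 + √(3)·x^3/18 - x^2/6 - √(3)·x/3 - 2/3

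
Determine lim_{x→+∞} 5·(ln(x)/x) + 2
Evaluate the dominant behaviour as x → +∞; each term tends to a finite value or vanishes.
Limit = 2.

Final answer: 2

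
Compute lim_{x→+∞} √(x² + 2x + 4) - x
As x → +∞: multiply by the conjugate to get (2x+4)/(√(x²+2x+4)+x); the denominator ~ 2x, so the limit is 2/2 = 1.
Limit = 1.

Final answer: 1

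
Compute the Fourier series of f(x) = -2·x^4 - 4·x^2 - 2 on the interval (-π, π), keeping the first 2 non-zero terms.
(-80 + 16·π^2)·cos(x) - 2·π^4/5 - 4·π^2/3 - 2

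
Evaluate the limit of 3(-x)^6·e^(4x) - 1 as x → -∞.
The product is a 0·∞ indeterminate form at x → -∞.
Rewrite the product as 3(-x)^6 / e^(-4x) (an ∞/∞ form) and apply L'Hôpital, or use the standard hierarchy e^(4|x|) ≫ |(-x)^6| as x → -∞.
The indeterminate product → 0, so the limit = -1.

Final answer: -1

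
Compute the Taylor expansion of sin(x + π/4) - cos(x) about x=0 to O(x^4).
-√(2)·x^3/12 + x^2·(1/2 - √(2)/4) + √(2)·x/2 - 1 + √(2)/2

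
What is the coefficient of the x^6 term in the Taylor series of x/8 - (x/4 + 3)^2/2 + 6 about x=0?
Expand to order 6: x/8 - (x/4 + 3)^2/2 + 6 = -x^2/32 - 5·x/8 + 3/2 + O(x^7).
The coefficient of x^6 is 0.

Final answer: 0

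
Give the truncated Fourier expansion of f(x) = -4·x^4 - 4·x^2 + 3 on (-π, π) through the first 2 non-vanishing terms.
(-176 + 32·π^2)·cos(x) - 4·π^4/5 - 4·π^2/3 + 3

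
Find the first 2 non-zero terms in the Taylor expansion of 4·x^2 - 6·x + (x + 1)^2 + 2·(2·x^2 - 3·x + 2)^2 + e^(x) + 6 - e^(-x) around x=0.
15 - 26·x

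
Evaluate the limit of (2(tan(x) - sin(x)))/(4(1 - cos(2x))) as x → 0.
Both numerator and denominator → 0 as x → 0; this is a 0/0 indeterminate form.
Expand each to leading order near x = 0: numerator ~ x^3, denominator ~ 8·x^2.
The limit of the ratio is 0.

Final answer: 0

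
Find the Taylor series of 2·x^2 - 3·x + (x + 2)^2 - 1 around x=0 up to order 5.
3·x^2 + x + 3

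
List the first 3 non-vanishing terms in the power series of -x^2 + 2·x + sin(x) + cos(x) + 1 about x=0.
-3·x^2/2 + 3·x + 2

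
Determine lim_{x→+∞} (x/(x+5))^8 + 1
As x → +∞: x/(x+5) = 1/(1 + 5/x) → 1, and the 8th power of a limit-1 base also → 1; with the additive constant, 1 + 1 = 2.
Limit = 2.

Final answer: 2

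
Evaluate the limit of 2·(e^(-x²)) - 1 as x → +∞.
Evaluate the dominant behaviour as x → +∞; each term tends to a finite value or vanishes.
Limit = -1.

Final answer: -1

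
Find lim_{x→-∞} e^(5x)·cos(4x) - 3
Evaluate the dominant behaviour as x → -∞; each term tends to a finite value or vanishes.
Limit = -3.

Final answer: -3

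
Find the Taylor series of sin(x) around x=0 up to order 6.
x^5/120 - x^3/6 + x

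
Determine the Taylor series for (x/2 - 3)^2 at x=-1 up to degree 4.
49/4 - 7·(x + 1)/2 + (x + 1)^2/4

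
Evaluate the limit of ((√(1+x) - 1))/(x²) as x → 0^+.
Both numerator and denominator → 0 as x → 0^+; this is a 0/0 indeterminate form.
Expand each to leading order near x = 0: numerator ~ x/2, denominator ~ x^2.
The limit of the ratio is ∞.

Final answer: ∞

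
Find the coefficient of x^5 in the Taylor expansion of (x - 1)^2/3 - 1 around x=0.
Expand to order 5: (x - 1)^2/3 - 1 = x^2/3 - 2·x/3 - 2/3 + O(x^6).
The coefficient of x^5 is 0.

Final answer: 0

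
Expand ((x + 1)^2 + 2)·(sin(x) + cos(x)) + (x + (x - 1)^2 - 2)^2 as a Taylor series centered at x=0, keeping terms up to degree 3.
-5·x^3/2 + x^2/2 + 7·x + 4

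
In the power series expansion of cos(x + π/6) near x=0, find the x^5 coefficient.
Expand to order 5: cos(x + π/6) = -x^5/240 + √(3)·x^4/48 + x^3/12 - √(3)·x^2/4 - x/2 + √(3)/2 + O(x^6).
The coefficient of x^5 is -1/240.

Final answer: -1/240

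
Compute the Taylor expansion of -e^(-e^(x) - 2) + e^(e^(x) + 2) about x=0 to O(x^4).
x^3·(-e^(-3)/6 + 5·e^(3)/6) + x^2·e^(3) + x·(e^(-3) + e^(3)) - e^(-3) + e^(3)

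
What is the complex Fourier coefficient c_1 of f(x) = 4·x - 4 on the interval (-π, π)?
Compute the real Fourier coefficients first: a_1 = 0, b_1 = 8.
Then c_1 = (a_1 − i·b_1)/2 = -4·i.

Final answer: -4·i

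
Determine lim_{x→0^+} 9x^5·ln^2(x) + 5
The product is a 0·∞ indeterminate form at x → 0⁺.
Rewrite the product as 9·ln^2(x) / x^(-5) and apply L'Hôpital, or use the standard hierarchy x^(-5) ≫ |ln x|^2 as x → 0⁺.
The indeterminate product → 0, so the limit = 5.

Final answer: 5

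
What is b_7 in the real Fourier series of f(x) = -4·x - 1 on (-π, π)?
b_7 = (1/π) ∫_{-π}^{π} f(x)·sin(7x) dx.
Evaluate the integral (use parity and integration by parts as needed): b_7 = -8/7.

Final answer: -8/7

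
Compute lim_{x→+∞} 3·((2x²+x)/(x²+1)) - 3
Evaluate the dominant behaviour as x → +∞; each term tends to a finite value or vanishes.
Limit = 3.

Final answer: 3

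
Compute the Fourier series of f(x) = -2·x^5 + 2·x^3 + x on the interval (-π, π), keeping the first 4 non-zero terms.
(-502 - 4·π^4 + 84·π^2)·sin(x) + (-12·π^2 + 17 + 2·π^4)·sin(2·x) + (-4·π^4/3 - 178/81 + 116·π^2/27)·sin(3·x) + (-9·π^2/4 + 11/32 + π^4)·sin(4·x)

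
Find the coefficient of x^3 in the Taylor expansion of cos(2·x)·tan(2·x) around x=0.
Expand to order 3: cos(2·x)·tan(2·x) = -4·x^3/3 + 2·x + O(x^4).
The coefficient of x^3 is -4/3.

Final answer: -4/3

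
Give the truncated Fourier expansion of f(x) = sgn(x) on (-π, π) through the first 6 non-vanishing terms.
4·sin(x)/π + 4·sin(3·x)/(3·π) + 4·sin(5·x)/(5·π) + 4·sin(7·x)/(7·π) + 4·sin(9·x)/(9·π) + 4·sin(11·x)/(11·π)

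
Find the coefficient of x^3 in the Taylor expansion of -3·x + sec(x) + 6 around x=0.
Expand to order 3: -3·x + sec(x) + 6 = x^2/2 - 3·x + 7 + O(x^4).
The coefficient of x^3 is 0.

Final answer: 0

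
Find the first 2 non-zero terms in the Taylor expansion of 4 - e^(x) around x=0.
3 - x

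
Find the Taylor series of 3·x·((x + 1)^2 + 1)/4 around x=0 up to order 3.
3·x^3/4 + 3·x^2/2 + 3·x/2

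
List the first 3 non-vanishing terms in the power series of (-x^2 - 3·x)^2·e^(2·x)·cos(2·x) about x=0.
13·x^4 + 24·x^3 + 9·x^2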